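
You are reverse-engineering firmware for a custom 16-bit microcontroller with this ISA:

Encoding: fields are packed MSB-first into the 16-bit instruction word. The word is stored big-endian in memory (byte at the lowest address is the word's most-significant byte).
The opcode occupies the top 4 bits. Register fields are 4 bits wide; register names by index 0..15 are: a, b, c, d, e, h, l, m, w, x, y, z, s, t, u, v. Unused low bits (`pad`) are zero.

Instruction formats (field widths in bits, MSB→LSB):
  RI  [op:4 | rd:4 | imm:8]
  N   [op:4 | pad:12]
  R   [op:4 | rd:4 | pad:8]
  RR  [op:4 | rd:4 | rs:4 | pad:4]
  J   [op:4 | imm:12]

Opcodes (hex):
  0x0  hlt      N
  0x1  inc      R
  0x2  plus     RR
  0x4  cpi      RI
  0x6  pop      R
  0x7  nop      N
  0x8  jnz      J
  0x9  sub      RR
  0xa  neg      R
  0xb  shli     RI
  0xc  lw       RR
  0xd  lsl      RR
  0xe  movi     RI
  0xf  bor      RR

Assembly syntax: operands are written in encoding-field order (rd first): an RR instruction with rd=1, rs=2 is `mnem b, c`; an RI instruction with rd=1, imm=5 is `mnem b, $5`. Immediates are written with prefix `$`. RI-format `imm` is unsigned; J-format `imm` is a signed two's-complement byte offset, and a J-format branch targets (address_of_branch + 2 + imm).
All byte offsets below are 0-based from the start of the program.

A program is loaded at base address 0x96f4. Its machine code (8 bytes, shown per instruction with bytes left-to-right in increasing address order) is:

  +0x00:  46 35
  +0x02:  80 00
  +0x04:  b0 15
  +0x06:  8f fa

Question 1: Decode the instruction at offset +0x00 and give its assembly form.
[00] 46 35 → 0x4635
  op=0x4635>>12=0x4 ⇒ cpi (RI)
  [11:8] rd=6 = l
  [7:0] imm=53 = $53

cpi l, $53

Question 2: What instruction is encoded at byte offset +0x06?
off 0x06: read 8f fa as big → 0x8ffa
  op=0x8ffa>>12=0x8 ⇒ jnz (J)
  imm: (w>>0)&0xfff=0xffa (s12→-6) → $-6

jnz $-6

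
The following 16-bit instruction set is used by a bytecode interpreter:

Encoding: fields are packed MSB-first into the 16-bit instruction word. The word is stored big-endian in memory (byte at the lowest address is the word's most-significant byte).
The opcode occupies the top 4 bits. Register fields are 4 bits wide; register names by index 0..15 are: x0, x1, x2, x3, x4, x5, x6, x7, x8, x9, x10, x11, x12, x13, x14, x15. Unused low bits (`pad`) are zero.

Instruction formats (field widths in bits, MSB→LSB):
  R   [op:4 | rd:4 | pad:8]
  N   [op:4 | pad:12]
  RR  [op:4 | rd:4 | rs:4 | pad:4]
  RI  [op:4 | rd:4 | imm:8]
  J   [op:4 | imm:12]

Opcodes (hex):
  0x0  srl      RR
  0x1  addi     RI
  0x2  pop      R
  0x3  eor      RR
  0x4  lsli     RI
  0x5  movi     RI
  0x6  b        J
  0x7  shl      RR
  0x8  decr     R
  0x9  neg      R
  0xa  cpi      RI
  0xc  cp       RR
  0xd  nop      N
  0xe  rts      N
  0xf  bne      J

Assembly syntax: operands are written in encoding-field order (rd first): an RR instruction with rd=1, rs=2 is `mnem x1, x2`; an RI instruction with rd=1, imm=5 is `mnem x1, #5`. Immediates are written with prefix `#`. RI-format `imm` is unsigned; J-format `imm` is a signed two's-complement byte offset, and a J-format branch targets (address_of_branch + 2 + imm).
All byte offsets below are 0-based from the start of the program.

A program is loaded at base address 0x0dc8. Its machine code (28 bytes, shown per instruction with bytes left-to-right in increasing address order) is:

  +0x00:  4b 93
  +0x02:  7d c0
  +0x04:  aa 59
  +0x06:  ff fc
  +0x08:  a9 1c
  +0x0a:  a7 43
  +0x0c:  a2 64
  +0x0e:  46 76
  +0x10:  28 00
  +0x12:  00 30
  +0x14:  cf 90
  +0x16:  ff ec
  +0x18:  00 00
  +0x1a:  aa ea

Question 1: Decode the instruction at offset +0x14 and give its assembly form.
cp x15, x9

[14] cf 90 → 0xcf90
  op=0xcf90>>12=0xc ⇒ cp (RR)
  rd: (w>>8)&0xf=0xf → x15
  rs: (w>>4)&0xf=0x9 → x9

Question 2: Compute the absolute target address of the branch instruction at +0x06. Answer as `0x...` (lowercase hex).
0x0dcc

[06] ff fc → 0xfffc
  opcode bits[15:12]=0xf: bne/J
  [11:0] imm=4092 (s12→-4) = #-4
  target = base 0x0dc8 + off 0x06 + 2 + imm -4 = 0x0dcc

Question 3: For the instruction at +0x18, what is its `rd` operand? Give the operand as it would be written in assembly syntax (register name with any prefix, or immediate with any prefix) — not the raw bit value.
x0

off 0x18: read 00 00 as big → 0x0000
  opcode bits[15:12]=0x0: srl/RR
  rd@[11:8]=0x0 ⇒ x0
  rs@[7:4]=0x0 ⇒ x0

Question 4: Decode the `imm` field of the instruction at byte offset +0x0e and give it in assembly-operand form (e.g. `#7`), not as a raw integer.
#118

[0e] 46 76 → 0x4676
  op=0x4676>>12=0x4 ⇒ lsli (RI)
  rd@[11:8]=0x6 ⇒ x6
  imm@[7:0]=0x76 ⇒ #118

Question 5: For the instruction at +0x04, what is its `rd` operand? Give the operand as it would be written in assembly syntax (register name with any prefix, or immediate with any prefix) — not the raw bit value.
[04] aa 59 → 0xaa59
  op=0xaa59>>12=0xa ⇒ cpi (RI)
  [11:8] rd=10 = x10
  [7:0] imm=89 = #89

x10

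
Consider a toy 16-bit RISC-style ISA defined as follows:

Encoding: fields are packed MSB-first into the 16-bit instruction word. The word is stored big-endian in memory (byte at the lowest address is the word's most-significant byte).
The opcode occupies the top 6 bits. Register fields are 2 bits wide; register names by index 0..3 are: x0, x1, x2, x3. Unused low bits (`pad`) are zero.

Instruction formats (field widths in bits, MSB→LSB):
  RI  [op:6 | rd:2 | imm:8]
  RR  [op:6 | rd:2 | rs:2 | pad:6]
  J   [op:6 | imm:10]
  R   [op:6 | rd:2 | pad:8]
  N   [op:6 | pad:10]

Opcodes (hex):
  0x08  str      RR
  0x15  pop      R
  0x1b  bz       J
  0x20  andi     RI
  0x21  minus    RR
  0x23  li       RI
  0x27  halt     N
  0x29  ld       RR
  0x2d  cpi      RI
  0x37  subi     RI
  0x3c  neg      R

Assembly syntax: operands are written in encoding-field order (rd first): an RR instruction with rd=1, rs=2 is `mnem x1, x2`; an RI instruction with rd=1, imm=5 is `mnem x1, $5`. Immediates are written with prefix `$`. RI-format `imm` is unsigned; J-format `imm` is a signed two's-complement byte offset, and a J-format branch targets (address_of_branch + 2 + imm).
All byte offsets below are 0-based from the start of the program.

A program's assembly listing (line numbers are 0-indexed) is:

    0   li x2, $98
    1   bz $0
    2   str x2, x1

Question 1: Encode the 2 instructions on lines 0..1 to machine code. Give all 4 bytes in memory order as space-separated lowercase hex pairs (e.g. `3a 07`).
8e 62 6c 00

L0: li op=0x23:6|rd=2:2|imm=98:8 ⇒ 0x8e62 ⇒ big 8e 62
L1: bz op=0x1b:6|imm=0:10 ⇒ 0x6c00 ⇒ big 6c 00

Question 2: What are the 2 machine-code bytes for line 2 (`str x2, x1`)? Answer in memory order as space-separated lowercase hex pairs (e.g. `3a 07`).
22 40

L2: str op=0x8:6|rd=2:2|rs=1:2|pad=0:6 ⇒ 0x2240 ⇒ big 22 40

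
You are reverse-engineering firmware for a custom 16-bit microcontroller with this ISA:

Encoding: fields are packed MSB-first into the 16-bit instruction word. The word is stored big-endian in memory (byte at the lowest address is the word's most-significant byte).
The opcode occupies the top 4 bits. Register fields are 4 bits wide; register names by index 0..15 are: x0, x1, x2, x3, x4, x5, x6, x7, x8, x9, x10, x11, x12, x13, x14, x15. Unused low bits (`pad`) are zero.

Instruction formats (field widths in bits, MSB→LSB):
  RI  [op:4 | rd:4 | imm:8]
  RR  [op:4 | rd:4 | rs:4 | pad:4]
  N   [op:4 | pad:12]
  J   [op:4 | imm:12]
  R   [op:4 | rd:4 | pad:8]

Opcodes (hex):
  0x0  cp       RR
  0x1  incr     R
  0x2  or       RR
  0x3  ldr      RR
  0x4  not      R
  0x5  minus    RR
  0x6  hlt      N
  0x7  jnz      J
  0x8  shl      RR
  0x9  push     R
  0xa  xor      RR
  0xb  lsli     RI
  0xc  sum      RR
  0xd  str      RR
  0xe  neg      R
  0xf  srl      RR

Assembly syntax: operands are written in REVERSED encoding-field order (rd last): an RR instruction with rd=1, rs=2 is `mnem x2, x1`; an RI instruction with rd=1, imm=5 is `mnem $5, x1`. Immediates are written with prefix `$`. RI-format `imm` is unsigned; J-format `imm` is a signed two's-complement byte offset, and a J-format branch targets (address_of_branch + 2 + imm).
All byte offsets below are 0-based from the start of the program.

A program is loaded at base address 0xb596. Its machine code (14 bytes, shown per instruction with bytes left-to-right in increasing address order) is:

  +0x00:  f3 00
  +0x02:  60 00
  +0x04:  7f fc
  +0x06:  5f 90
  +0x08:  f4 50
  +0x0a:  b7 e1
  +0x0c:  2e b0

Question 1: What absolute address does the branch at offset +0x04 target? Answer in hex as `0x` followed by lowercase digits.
0xb598

+0x04: 7f fc ⇒ word 0x7ffc (big)
  opcode bits[15:12]=0x7: jnz/J
  [11:0] imm=4092 (s12→-4) = $-4
  target = base 0xb596 + off 0x04 + 2 + imm -4 = 0xb598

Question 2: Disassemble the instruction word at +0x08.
srl x5, x4

+0x08: f4 50 ⇒ word 0xf450 (big)
  op=0xf450>>12=0xf ⇒ srl (RR)
  [11:8] rd=4 = x4
  [7:4] rs=5 = x5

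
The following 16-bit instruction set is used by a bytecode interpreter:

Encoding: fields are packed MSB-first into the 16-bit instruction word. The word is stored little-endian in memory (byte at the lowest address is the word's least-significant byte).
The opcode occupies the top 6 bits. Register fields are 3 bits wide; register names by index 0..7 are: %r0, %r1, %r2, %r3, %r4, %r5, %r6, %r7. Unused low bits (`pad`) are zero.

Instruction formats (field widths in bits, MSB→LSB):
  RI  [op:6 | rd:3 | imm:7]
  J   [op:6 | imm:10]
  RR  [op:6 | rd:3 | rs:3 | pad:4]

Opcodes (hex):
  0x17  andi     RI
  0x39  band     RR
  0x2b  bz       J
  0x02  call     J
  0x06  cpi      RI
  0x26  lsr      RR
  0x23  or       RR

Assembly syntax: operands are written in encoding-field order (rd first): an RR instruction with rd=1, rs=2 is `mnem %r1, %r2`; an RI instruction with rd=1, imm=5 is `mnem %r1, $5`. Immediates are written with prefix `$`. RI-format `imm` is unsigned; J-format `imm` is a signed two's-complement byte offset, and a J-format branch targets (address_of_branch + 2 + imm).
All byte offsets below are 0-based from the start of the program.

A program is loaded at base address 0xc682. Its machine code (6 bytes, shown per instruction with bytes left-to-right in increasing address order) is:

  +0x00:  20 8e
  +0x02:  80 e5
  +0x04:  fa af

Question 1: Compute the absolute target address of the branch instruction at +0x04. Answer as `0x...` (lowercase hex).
[04] fa af → 0xaffa
  top 6b → 0x2b → bz [J]
  imm: (w>>0)&0x3ff=0x3fa (s10→-6) → $-6
  target = base 0xc682 + off 0x04 + 2 + imm -6 = 0xc682

0xc682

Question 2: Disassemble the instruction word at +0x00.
or %r4, %r2

@+00  little-endian(20 8e) = 0x8e20
  top 6b → 0x23 → or [RR]
  rd: (w>>7)&0x7=0x4 → %r4
  rs: (w>>4)&0x7=0x2 → %r2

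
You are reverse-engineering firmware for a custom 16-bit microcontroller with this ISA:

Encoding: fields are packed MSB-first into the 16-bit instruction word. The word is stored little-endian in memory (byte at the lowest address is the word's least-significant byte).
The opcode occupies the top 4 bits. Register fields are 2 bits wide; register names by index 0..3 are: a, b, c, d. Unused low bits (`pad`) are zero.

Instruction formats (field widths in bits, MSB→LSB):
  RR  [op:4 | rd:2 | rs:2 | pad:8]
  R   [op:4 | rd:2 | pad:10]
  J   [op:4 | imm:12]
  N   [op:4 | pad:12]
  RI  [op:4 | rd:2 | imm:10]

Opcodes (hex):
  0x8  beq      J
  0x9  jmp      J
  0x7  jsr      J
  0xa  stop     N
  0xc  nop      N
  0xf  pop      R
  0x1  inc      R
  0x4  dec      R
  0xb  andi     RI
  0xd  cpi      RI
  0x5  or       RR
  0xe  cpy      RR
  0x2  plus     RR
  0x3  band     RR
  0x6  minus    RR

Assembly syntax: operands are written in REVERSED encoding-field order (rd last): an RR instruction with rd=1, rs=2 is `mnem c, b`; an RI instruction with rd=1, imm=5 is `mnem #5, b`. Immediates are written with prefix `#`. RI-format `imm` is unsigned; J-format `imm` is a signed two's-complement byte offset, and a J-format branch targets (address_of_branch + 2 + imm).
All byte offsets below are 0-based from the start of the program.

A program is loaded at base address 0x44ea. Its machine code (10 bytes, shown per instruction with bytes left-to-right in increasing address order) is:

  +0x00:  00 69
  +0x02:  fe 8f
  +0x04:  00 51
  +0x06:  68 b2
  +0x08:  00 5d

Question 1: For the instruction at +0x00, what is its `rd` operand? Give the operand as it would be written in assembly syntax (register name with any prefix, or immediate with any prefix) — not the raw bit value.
+0x00: 00 69 ⇒ word 0x6900 (little)
  opcode bits[15:12]=0x6: minus/RR
  rd@[11:10]=0x2 ⇒ c
  rs@[9:8]=0x1 ⇒ b

c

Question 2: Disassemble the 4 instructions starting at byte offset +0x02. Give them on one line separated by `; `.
@+02  little-endian(fe 8f) = 0x8ffe
  top 4b → 0x8 → beq [J]
  [11:0] imm=4094 (s12→-2) = #-2
@+04  little-endian(00 51) = 0x5100
  top 4b → 0x5 → or [RR]
  [11:10] rd=0 = a
  [9:8] rs=1 = b
@+06  little-endian(68 b2) = 0xb268
  top 4b → 0xb → andi [RI]
  [11:10] rd=0 = a
  [9:0] imm=616 = #616
@+08  little-endian(00 5d) = 0x5d00
  top 4b → 0x5 → or [RR]
  [11:10] rd=3 = d
  [9:8] rs=1 = b

beq #-2; or b, a; andi #616, a; or b, d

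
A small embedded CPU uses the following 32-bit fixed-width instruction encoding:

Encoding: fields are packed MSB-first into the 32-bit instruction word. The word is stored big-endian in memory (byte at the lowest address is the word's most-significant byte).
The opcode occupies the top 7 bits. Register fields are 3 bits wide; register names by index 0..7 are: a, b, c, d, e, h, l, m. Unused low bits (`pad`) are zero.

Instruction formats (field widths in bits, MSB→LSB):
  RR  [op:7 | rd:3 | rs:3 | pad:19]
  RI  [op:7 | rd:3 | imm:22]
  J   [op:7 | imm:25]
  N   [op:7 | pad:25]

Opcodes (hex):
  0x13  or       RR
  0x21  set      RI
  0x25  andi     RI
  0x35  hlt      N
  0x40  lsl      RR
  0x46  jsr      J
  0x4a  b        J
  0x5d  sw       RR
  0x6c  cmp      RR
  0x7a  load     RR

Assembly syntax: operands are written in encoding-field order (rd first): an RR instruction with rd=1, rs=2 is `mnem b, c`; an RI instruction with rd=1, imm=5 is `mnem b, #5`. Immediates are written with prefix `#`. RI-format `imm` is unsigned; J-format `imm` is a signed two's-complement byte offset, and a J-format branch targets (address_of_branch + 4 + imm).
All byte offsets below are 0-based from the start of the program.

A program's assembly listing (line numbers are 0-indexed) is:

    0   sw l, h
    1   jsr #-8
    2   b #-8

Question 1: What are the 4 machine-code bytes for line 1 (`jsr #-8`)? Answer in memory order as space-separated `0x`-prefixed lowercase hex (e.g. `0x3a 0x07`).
line 1 (jsr): pack op=0x46:7|imm=-8:25 = 0x8dfffff8; big→ 8d ff ff f8

0x8d 0xff 0xff 0xf8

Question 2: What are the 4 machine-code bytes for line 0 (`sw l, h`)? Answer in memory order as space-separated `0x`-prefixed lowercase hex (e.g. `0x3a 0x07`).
L0: sw op=0x5d:7|rd=6:3|rs=5:3|pad=0:19 ⇒ 0xbba80000 ⇒ big bb a8 00 00

0xbb 0xa8 0x00 0x00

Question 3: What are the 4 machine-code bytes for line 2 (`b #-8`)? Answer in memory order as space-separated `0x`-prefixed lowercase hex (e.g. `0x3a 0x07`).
L2: b op=0x4a:7|imm=-8:25 ⇒ 0x95fffff8 ⇒ big 95 ff ff f8

0x95 0xff 0xff 0xf8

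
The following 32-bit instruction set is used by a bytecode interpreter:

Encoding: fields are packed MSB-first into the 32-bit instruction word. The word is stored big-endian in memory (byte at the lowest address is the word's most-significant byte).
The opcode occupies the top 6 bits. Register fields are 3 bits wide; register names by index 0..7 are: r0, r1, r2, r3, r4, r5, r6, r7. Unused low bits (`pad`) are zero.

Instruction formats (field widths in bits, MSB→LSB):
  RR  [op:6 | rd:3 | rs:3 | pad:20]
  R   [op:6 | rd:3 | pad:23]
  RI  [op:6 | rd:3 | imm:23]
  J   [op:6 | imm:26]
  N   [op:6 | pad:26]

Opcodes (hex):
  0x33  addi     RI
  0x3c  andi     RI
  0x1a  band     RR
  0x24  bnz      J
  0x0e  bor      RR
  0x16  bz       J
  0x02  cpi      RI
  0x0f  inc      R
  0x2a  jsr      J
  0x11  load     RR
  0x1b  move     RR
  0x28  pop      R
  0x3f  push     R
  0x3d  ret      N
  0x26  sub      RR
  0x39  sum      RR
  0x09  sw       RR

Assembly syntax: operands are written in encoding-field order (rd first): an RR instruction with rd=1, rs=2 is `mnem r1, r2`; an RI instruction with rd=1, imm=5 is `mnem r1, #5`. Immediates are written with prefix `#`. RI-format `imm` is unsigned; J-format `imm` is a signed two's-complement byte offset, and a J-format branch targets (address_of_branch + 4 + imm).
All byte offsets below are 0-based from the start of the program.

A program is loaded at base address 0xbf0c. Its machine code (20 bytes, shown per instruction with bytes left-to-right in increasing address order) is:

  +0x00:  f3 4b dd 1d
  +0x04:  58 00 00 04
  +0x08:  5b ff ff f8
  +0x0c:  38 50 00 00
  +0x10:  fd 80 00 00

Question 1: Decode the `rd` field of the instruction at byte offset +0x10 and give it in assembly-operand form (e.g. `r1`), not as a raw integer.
r3

+0x10: fd 80 00 00 ⇒ word 0xfd800000 (big)
  opcode bits[31:26]=0x3f: push/R
  rd: (w>>23)&0x7=0x3 → r3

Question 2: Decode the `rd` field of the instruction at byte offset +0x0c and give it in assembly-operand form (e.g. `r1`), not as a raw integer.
@+0c  big-endian(38 50 00 00) = 0x38500000
  op=0x38500000>>26=0xe ⇒ bor (RR)
  rd: (w>>23)&0x7=0x0 → r0
  rs: (w>>20)&0x7=0x5 → r5

r0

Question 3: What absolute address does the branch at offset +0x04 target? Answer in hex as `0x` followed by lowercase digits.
@+04  big-endian(58 00 00 04) = 0x58000004
  opcode bits[31:26]=0x16: bz/J
  imm@[25:0]=0x4 ⇒ #4
  target = base 0xbf0c + off 0x04 + 4 + imm 4 = 0xbf18

0xbf18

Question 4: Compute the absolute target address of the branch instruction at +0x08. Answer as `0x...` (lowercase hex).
@+08  big-endian(5b ff ff f8) = 0x5bfffff8
  top 6b → 0x16 → bz [J]
  imm: (w>>0)&0x3ffffff=0x3fffff8 (s26→-8) → #-8
  target = base 0xbf0c + off 0x08 + 4 + imm -8 = 0xbf10

0xbf10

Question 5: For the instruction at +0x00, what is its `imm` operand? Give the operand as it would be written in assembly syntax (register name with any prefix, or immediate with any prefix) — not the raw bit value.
@+00  big-endian(f3 4b dd 1d) = 0xf34bdd1d
  top 6b → 0x3c → andi [RI]
  rd@[25:23]=0x6 ⇒ r6
  imm@[22:0]=0x4bdd1d ⇒ #4971805

#4971805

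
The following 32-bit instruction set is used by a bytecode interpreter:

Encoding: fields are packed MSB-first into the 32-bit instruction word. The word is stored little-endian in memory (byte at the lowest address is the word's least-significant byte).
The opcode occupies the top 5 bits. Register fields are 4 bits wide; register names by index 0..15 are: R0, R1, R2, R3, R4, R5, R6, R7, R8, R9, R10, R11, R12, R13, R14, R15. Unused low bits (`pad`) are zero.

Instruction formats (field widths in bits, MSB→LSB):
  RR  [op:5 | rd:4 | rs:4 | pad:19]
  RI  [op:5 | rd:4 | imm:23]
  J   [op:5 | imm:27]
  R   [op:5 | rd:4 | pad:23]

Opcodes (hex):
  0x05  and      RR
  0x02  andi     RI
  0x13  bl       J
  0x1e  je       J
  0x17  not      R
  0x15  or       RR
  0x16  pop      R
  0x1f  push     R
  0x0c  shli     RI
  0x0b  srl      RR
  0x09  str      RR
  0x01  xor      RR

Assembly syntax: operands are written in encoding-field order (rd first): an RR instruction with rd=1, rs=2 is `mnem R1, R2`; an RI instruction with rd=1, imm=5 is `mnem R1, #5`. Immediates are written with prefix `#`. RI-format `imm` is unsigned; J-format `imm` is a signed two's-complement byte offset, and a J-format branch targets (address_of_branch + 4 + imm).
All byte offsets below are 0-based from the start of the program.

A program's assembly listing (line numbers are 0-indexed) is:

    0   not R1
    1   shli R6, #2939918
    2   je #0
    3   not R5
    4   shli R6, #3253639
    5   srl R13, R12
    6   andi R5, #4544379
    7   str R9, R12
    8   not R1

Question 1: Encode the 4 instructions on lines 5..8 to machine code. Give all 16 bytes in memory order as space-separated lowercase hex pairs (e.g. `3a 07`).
00 00 e0 5e 7b 57 c5 12 00 00 e0 4c 00 00 80 b8

L5: srl op=0xb:5|rd=13:4|rs=12:4|pad=0:19 ⇒ 0x5ee00000 ⇒ little 00 00 e0 5e
L6: andi op=0x2:5|rd=5:4|imm=4544379:23 ⇒ 0x12c5577b ⇒ little 7b 57 c5 12
L7: str op=0x9:5|rd=9:4|rs=12:4|pad=0:19 ⇒ 0x4ce00000 ⇒ little 00 00 e0 4c
L8: not op=0x17:5|rd=1:4|pad=0:23 ⇒ 0xb8800000 ⇒ little 00 00 80 b8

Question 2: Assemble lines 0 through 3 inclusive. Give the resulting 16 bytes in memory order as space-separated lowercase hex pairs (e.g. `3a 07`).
00 00 80 b8 0e dc 2c 63 00 00 00 f0 00 00 80 ba

L0: not op=0x17:5|rd=1:4|pad=0:23 ⇒ 0xb8800000 ⇒ little 00 00 80 b8
L1: shli op=0xc:5|rd=6:4|imm=2939918:23 ⇒ 0x632cdc0e ⇒ little 0e dc 2c 63
L2: je op=0x1e:5|imm=0:27 ⇒ 0xf0000000 ⇒ little 00 00 00 f0
L3: not op=0x17:5|rd=5:4|pad=0:23 ⇒ 0xba800000 ⇒ little 00 00 80 ba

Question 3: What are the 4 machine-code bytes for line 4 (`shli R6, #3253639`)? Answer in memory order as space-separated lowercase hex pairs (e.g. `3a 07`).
line 4 (shli): pack op=0xc:5|rd=6:4|imm=3253639:23 = 0x6331a587; little→ 87 a5 31 63

87 a5 31 63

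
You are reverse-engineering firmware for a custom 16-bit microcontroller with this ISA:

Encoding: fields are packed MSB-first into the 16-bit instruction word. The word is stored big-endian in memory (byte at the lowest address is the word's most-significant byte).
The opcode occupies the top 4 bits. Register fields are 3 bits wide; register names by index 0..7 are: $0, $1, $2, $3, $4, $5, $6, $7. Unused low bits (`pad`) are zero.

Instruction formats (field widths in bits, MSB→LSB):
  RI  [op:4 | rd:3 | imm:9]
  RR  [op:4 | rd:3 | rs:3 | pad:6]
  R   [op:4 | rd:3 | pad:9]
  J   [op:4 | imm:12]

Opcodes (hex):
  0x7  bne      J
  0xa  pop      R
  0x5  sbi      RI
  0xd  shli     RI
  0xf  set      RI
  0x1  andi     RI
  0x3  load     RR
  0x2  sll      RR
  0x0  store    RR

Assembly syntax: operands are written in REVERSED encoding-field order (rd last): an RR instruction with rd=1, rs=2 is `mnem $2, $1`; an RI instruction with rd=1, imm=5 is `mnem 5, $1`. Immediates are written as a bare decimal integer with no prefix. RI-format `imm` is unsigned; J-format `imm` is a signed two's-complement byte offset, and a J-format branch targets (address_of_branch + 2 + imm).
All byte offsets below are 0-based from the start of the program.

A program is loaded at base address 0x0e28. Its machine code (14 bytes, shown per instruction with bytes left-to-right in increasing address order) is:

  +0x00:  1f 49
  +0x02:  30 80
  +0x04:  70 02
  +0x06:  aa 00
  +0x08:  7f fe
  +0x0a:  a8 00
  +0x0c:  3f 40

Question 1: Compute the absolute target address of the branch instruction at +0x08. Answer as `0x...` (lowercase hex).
0x0e30

[08] 7f fe → 0x7ffe
  top 4b → 0x7 → bne [J]
  [11:0] imm=4094 (s12→-2) = -2
  target = base 0x0e28 + off 0x08 + 2 + imm -2 = 0x0e30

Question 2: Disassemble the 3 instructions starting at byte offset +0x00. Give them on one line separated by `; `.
andi 329, $7; load $2, $0; bne 2

@+00  big-endian(1f 49) = 0x1f49
  top 4b → 0x1 → andi [RI]
  rd: (w>>9)&0x7=0x7 → $7
  imm: (w>>0)&0x1ff=0x149 → 329
@+02  big-endian(30 80) = 0x3080
  top 4b → 0x3 → load [RR]
  rd: (w>>9)&0x7=0x0 → $0
  rs: (w>>6)&0x7=0x2 → $2
@+04  big-endian(70 02) = 0x7002
  top 4b → 0x7 → bne [J]
  imm: (w>>0)&0xfff=0x2 → 2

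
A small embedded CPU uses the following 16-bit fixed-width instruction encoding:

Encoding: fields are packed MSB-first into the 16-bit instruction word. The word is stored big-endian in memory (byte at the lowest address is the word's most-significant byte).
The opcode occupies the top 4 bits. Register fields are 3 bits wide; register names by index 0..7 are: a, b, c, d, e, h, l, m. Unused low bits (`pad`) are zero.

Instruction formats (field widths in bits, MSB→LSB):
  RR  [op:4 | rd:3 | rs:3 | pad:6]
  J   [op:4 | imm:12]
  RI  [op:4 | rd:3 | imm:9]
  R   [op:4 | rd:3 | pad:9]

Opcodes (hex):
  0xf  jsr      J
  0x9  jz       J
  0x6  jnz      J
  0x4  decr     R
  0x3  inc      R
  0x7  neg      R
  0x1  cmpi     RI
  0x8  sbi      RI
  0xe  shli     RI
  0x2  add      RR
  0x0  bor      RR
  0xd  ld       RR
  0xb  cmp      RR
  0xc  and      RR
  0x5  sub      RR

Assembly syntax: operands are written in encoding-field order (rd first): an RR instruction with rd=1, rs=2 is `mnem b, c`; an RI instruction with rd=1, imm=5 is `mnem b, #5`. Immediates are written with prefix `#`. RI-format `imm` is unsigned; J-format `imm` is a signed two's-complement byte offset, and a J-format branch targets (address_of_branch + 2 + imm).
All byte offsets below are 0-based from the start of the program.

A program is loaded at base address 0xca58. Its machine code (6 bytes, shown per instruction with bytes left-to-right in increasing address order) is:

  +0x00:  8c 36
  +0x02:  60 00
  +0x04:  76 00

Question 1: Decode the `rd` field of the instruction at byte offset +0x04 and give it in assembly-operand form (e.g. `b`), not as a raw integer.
+0x04: 76 00 ⇒ word 0x7600 (big)
  op=0x7600>>12=0x7 ⇒ neg (R)
  [11:9] rd=3 = d

d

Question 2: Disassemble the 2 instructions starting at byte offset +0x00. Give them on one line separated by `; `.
off 0x00: read 8c 36 as big → 0x8c36
  top 4b → 0x8 → sbi [RI]
  [11:9] rd=6 = l
  [8:0] imm=54 = #54
off 0x02: read 60 00 as big → 0x6000
  top 4b → 0x6 → jnz [J]
  [11:0] imm=0 = #0

sbi l, #54; jnz #0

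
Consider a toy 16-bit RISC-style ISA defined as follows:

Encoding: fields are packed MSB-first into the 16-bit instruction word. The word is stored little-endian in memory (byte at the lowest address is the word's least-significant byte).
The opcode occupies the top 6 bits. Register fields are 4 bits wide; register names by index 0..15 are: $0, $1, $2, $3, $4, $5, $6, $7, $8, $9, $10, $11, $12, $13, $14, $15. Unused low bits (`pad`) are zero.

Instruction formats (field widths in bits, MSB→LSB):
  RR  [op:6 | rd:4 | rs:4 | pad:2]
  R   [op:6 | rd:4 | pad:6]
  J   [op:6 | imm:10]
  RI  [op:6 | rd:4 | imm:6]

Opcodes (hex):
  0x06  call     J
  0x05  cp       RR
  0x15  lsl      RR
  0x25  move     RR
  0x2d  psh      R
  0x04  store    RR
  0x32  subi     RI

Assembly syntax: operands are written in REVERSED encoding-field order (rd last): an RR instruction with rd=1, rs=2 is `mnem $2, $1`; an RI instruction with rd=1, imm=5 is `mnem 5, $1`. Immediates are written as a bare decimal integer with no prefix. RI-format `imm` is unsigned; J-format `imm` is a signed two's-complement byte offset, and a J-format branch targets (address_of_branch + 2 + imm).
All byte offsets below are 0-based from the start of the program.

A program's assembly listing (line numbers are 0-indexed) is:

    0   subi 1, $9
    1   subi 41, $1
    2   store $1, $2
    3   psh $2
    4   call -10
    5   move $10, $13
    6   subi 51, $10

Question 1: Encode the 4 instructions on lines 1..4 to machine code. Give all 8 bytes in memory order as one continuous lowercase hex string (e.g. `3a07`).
L1: subi op=0x32:6|rd=1:4|imm=41:6 ⇒ 0xc869 ⇒ little 69 c8
L2: store op=0x4:6|rd=2:4|rs=1:4|pad=0:2 ⇒ 0x1084 ⇒ little 84 10
L3: psh op=0x2d:6|rd=2:4|pad=0:6 ⇒ 0xb480 ⇒ little 80 b4
L4: call op=0x6:6|imm=-10:10 ⇒ 0x1bf6 ⇒ little f6 1b

69c8841080b4f61b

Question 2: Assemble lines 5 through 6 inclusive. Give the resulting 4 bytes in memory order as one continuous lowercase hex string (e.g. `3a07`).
L5: move op=0x25:6|rd=13:4|rs=10:4|pad=0:2 ⇒ 0x9768 ⇒ little 68 97
L6: subi op=0x32:6|rd=10:4|imm=51:6 ⇒ 0xcab3 ⇒ little b3 ca

6897b3ca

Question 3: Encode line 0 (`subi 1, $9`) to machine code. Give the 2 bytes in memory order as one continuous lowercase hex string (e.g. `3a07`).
41ca

line 0 (subi): pack op=0x32:6|rd=9:4|imm=1:6 = 0xca41; little→ 41 ca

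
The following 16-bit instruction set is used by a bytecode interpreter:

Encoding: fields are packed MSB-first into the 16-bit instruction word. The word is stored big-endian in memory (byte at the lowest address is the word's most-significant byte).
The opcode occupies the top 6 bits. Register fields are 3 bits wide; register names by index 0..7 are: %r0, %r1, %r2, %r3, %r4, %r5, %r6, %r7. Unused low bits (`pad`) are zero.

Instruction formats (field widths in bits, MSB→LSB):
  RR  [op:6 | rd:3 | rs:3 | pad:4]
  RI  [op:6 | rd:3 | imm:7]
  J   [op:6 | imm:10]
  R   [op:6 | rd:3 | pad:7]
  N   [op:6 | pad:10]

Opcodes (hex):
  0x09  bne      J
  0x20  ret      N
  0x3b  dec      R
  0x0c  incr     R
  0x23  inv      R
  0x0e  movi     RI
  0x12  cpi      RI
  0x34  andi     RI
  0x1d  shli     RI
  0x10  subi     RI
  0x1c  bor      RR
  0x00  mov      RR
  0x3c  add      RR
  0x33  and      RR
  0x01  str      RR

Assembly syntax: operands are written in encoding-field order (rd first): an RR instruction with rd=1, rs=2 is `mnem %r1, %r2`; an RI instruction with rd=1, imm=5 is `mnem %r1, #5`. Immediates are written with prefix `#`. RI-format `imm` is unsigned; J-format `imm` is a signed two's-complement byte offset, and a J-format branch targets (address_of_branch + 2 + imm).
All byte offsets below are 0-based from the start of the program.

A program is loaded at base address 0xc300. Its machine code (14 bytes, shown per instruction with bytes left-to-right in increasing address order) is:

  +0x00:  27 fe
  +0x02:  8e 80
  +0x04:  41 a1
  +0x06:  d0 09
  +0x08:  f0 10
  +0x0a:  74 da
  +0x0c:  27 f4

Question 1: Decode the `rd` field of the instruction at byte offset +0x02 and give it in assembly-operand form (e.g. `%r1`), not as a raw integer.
%r5

[02] 8e 80 → 0x8e80
  top 6b → 0x23 → inv [R]
  rd: (w>>7)&0x7=0x5 → %r5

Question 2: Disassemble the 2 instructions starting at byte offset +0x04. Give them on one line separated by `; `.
[04] 41 a1 → 0x41a1
  opcode bits[15:10]=0x10: subi/RI
  [9:7] rd=3 = %r3
  [6:0] imm=33 = #33
[06] d0 09 → 0xd009
  opcode bits[15:10]=0x34: andi/RI
  [9:7] rd=0 = %r0
  [6:0] imm=9 = #9

subi %r3, #33; andi %r0, #9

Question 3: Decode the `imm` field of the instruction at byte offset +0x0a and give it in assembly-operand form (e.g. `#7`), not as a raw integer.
off 0x0a: read 74 da as big → 0x74da
  op=0x74da>>10=0x1d ⇒ shli (RI)
  rd: (w>>7)&0x7=0x1 → %r1
  imm: (w>>0)&0x7f=0x5a → #90

#90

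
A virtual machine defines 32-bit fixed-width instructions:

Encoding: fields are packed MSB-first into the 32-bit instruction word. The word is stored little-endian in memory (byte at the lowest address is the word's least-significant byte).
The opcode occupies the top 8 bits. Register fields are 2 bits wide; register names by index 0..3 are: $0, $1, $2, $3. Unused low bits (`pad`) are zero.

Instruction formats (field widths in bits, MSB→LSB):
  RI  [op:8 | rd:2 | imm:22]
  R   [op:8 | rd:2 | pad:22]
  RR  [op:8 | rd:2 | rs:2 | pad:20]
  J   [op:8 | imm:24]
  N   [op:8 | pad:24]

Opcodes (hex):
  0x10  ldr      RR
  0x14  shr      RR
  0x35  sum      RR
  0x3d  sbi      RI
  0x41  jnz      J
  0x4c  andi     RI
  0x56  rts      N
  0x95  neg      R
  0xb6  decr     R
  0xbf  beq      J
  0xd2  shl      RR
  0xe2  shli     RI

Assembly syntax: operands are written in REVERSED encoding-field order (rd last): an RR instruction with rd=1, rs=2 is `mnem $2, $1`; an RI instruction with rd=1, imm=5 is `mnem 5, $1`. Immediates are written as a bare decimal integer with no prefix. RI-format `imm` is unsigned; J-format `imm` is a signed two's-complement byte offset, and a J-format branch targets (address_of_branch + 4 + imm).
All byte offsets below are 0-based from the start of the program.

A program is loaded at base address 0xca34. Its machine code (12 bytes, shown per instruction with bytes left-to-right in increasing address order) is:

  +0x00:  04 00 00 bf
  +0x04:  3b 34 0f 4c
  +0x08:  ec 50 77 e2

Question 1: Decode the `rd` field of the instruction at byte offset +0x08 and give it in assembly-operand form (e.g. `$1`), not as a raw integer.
+0x08: ec 50 77 e2 ⇒ word 0xe27750ec (little)
  top 8b → 0xe2 → shli [RI]
  rd@[23:22]=0x1 ⇒ $1
  imm@[21:0]=0x3750ec ⇒ 3625196

$1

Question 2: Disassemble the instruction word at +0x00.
[00] 04 00 00 bf → 0xbf000004
  opcode bits[31:24]=0xbf: beq/J
  [23:0] imm=4 = 4

beq 4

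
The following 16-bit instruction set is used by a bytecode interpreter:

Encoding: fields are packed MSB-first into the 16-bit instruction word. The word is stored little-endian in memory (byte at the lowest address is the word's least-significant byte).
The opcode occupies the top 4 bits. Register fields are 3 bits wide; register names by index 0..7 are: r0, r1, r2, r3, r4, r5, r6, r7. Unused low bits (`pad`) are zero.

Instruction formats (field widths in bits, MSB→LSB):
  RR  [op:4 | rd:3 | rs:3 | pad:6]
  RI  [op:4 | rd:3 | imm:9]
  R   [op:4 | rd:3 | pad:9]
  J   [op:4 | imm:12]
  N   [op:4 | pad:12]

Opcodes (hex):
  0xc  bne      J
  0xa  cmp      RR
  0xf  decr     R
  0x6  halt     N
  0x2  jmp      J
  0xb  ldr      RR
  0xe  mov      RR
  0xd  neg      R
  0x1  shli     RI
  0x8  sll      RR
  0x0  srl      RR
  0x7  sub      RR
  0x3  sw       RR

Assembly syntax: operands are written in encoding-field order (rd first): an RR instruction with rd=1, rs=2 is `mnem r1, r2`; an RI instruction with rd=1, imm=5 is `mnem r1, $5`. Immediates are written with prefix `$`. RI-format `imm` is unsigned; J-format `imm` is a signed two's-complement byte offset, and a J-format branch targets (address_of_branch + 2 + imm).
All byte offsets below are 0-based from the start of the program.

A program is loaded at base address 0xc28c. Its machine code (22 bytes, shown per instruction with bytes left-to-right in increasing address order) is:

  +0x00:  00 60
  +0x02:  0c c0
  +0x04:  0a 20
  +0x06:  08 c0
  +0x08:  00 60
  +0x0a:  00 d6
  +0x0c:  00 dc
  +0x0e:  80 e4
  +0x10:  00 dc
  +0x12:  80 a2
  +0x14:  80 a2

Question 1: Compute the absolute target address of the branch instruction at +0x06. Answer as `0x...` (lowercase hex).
@+06  little-endian(08 c0) = 0xc008
  op=0xc008>>12=0xc ⇒ bne (J)
  [11:0] imm=8 = $8
  target = base 0xc28c + off 0x06 + 2 + imm 8 = 0xc29c

0xc29c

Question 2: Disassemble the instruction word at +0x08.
@+08  little-endian(00 60) = 0x6000
  op=0x6000>>12=0x6 ⇒ halt (N)

halt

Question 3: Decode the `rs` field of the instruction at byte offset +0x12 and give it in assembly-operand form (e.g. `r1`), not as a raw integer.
r2

+0x12: 80 a2 ⇒ word 0xa280 (little)
  op=0xa280>>12=0xa ⇒ cmp (RR)
  rd: (w>>9)&0x7=0x1 → r1
  rs: (w>>6)&0x7=0x2 → r2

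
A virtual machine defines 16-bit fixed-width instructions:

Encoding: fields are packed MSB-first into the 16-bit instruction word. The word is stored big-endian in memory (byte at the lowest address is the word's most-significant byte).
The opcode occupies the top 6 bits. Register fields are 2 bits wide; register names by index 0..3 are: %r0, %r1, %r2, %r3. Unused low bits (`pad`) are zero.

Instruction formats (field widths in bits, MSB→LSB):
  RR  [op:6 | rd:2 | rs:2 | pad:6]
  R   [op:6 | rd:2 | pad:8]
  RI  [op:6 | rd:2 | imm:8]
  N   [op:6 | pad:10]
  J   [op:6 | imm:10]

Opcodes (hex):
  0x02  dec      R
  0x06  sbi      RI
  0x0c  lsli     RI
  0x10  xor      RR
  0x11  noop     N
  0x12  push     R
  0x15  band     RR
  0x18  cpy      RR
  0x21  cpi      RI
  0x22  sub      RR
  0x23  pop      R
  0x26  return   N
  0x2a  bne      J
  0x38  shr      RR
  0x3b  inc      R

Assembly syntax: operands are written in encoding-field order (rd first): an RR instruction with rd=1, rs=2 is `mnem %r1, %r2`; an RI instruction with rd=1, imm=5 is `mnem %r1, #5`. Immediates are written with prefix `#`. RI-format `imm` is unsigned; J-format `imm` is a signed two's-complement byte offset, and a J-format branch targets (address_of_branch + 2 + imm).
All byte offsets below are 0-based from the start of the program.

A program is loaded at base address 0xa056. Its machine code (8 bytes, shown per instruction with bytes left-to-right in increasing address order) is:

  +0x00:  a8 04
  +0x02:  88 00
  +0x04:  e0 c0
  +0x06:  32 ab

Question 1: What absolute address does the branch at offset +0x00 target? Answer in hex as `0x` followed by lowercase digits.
off 0x00: read a8 04 as big → 0xa804
  opcode bits[15:10]=0x2a: bne/J
  imm@[9:0]=0x4 ⇒ #4
  target = base 0xa056 + off 0x00 + 2 + imm 4 = 0xa05c

0xa05c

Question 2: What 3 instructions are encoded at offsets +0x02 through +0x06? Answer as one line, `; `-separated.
sub %r0, %r0; shr %r0, %r3; lsli %r2, #171

off 0x02: read 88 00 as big → 0x8800
  op=0x8800>>10=0x22 ⇒ sub (RR)
  [9:8] rd=0 = %r0
  [7:6] rs=0 = %r0
off 0x04: read e0 c0 as big → 0xe0c0
  op=0xe0c0>>10=0x38 ⇒ shr (RR)
  [9:8] rd=0 = %r0
  [7:6] rs=3 = %r3
off 0x06: read 32 ab as big → 0x32ab
  op=0x32ab>>10=0xc ⇒ lsli (RI)
  [9:8] rd=2 = %r2
  [7:0] imm=171 = #171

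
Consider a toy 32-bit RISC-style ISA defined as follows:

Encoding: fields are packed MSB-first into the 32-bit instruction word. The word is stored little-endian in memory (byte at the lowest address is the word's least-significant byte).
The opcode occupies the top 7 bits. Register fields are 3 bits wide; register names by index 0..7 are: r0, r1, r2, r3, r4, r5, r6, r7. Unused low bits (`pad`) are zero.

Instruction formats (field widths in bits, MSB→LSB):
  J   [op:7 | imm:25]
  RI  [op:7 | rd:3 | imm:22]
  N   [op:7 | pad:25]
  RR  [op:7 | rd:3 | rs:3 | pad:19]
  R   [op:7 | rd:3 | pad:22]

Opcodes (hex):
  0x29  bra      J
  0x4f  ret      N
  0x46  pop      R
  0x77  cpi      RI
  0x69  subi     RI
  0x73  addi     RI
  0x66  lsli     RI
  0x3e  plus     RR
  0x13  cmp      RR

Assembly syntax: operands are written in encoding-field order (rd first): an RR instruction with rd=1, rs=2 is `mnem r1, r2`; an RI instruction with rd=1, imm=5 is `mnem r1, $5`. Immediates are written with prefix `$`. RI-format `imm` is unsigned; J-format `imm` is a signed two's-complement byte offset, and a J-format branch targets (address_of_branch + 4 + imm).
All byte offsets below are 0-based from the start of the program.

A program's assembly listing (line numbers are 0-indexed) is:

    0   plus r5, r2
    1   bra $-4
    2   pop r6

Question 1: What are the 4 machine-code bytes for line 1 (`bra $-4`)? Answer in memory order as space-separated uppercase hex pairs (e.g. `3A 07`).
line 1 (bra): pack op=0x29:7|imm=-4:25 = 0x53fffffc; little→ fc ff ff 53

FC FF FF 53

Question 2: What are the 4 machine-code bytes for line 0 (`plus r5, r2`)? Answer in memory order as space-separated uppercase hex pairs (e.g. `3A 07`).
line 0 (plus): pack op=0x3e:7|rd=5:3|rs=2:3|pad=0:19 = 0x7d500000; little→ 00 00 50 7d

00 00 50 7D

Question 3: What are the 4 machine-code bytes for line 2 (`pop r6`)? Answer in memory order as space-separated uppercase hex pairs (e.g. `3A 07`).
00 00 80 8D

line 2 (pop): pack op=0x46:7|rd=6:3|pad=0:22 = 0x8d800000; little→ 00 00 80 8d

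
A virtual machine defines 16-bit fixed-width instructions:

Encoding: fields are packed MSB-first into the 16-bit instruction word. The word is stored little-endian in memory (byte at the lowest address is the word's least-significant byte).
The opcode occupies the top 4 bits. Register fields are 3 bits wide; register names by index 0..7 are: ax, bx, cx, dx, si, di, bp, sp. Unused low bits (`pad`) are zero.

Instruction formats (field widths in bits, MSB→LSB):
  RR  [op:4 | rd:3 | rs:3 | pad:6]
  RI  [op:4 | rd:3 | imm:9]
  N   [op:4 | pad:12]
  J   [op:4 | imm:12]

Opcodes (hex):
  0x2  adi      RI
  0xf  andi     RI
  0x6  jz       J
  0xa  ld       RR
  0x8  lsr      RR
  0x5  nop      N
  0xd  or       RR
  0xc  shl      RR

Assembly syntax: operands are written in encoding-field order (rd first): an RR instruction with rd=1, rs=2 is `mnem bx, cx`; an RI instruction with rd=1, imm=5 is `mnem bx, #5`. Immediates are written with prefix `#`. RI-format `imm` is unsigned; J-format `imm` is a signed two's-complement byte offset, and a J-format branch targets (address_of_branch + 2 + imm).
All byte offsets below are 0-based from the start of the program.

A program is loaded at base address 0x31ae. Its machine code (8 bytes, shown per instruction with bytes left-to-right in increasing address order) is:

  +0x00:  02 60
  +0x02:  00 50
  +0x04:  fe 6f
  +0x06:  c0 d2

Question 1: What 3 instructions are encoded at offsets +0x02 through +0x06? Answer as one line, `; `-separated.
+0x02: 00 50 ⇒ word 0x5000 (little)
  top 4b → 0x5 → nop [N]
+0x04: fe 6f ⇒ word 0x6ffe (little)
  top 4b → 0x6 → jz [J]
  imm@[11:0]=0xffe (s12→-2) ⇒ #-2
+0x06: c0 d2 ⇒ word 0xd2c0 (little)
  top 4b → 0xd → or [RR]
  rd@[11:9]=0x1 ⇒ bx
  rs@[8:6]=0x3 ⇒ dx

nop; jz #-2; or bx, dx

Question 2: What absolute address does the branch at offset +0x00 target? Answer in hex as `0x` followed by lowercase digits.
0x31b2

[00] 02 60 → 0x6002
  top 4b → 0x6 → jz [J]
  [11:0] imm=2 = #2
  target = base 0x31ae + off 0x00 + 2 + imm 2 = 0x31b2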